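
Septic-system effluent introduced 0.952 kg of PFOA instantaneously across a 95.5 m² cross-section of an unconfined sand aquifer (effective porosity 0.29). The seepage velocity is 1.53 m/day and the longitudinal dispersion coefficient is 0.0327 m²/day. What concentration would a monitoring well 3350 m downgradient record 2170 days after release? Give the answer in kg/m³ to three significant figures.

4.93e-05 kg/m³

For an instantaneous plane source, C(x,t) = M/(n_e·A·√(4πDt)) · exp(−(x−vt)²/(4Dt)), with n_e·A the pore (flow) area.
Plume center vt = 1.53 × 2170 = 3320.1 m, so the well at 3350 m is 29.9 m downgradient of the peak.
√(4πDt) = 29.86 m, giving peak height M/(n_e·A·√(4πDt)) = 0.952/(0.29 × 95.5 × 29.86) = 0.001151 kg/m³.
(x−vt)²/(4Dt) = (29.9)²/(4 × 0.0327 × 2170) = 3.150; exp(−3.150) = 0.04285.
C = 0.001151 × 0.04285 = 4.93e-05 kg/m³.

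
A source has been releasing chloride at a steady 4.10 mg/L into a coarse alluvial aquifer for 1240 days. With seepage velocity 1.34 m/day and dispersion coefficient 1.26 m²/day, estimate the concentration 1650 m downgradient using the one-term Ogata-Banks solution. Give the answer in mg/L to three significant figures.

2.39 mg/L

For a continuous step input, C/C₀ ≈ ½·erfc((x−vt)/(2√(Dt))).
vt = 1.34 × 1240 = 1661.6 m and 2√(Dt) = 2√(1.26 × 1240) = 79.05 m.
Argument (x−vt)/(2√(Dt)) = (1650 − 1661.6)/79.05 = -0.1467; ½·erfc(-0.1467) = 0.5822.
C = 4.10 × 0.5822 = 2.39 mg/L.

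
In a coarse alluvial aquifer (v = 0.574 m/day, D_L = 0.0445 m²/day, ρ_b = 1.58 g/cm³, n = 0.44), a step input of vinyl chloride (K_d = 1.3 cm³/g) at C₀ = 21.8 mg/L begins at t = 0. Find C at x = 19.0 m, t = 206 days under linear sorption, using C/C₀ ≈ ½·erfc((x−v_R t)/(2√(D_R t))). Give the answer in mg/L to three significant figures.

18.5 mg/L

Retardation factor R = 1 + ρ_b·K_d/n = 1 + 1.58 × 1.3/0.44 = 5.668.
Sorption retards both mechanisms: v_R = v/R = 0.1013 m/day, D_R = D/R = 0.007851 m²/day.
v_R·t = 0.1013 × 206 = 20.8678 m; 2√(D_R t) = 2.543 m; argument = (19.0 − 20.8678)/2.543 = -0.7345.
C = C₀ × ½·erfc(-0.7345) = 21.8 × 0.8505 = 18.5 mg/L.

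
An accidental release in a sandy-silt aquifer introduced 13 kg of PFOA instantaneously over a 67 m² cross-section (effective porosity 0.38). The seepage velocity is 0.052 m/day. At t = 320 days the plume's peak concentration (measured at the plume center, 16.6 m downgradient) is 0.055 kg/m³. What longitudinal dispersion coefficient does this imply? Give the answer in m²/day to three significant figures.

0.0214 m²/day

At the plume center C_max = M/(n_e·A·√(4πDt)), so D = M²/(4πt·(n_e·A·C_max)²).
n_e·A·C_max = 0.38 × 67 × 0.055 = 1.400 kg/m.
D = 13²/(4π × 320 × 1.400²) = 0.0214 m²/day.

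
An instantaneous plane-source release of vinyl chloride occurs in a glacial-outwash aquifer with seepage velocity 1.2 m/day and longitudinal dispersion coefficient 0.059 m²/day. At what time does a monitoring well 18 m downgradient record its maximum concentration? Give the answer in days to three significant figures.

15.0 days

For the 1D instantaneous-source solution, setting ∂C/∂t = 0 at fixed x gives v²t² + 2Dt − x² = 0, so t = (√(D² + v²x²) − D)/v².
√(D² + v²x²) = √(0.059² + 1.2² × 18²) = 21.60; v² = 1.44.
t = (21.60 − 0.059)/1.44 = 15.0 days (vs. the pure-advection estimate x/v = 15.0 d).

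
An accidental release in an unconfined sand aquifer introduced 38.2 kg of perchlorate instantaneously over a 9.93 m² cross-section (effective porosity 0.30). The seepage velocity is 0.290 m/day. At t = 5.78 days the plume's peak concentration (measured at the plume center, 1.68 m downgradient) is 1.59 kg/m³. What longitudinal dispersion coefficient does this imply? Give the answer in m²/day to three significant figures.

0.895 m²/day

At the plume center C_max = M/(n_e·A·√(4πDt)), so D = M²/(4πt·(n_e·A·C_max)²).
n_e·A·C_max = 0.30 × 9.93 × 1.59 = 4.737 kg/m.
D = 38.2²/(4π × 5.78 × 4.737²) = 0.895 m²/day.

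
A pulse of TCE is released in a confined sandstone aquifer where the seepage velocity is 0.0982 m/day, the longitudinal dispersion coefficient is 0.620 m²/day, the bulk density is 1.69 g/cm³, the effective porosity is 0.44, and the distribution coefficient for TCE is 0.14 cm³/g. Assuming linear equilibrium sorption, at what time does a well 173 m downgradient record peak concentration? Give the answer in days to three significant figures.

Retardation factor R = 1 + ρ_b·K_d/n = 1 + 1.69 × 0.14/0.44 = 1.538.
Sorption retards both mechanisms: v_R = v/R = 0.06385 m/day, D_R = D/R = 0.4031 m²/day.
Peak time from v_R²t² + 2D_R t − x² = 0: t = (√(D_R² + v_R²x²) − D_R)/v_R².
√(D_R² + v_R²x²) = √(0.4031² + 0.06385² × 173²) = 11.05; v_R² = 0.004077.
t = (11.05 − 0.4031)/0.004077 = 2610 days.

2610 days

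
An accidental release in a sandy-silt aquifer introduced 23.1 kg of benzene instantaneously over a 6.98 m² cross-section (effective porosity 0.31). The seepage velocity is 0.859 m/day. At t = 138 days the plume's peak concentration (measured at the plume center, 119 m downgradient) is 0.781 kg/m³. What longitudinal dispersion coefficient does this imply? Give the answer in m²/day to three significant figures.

0.108 m²/day

At the plume center C_max = M/(n_e·A·√(4πDt)), so D = M²/(4πt·(n_e·A·C_max)²).
n_e·A·C_max = 0.31 × 6.98 × 0.781 = 1.690 kg/m.
D = 23.1²/(4π × 138 × 1.690²) = 0.108 m²/day.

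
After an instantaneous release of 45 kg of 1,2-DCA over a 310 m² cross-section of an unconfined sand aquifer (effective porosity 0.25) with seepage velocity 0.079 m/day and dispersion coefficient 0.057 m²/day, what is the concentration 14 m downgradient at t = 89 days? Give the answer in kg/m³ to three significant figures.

For an instantaneous plane source, C(x,t) = M/(n_e·A·√(4πDt)) · exp(−(x−vt)²/(4Dt)), with n_e·A the pore (flow) area.
Plume center vt = 0.079 × 89 = 7.031 m, so the well at 14 m is 6.969 m downgradient of the peak.
√(4πDt) = 7.984 m, giving peak height M/(n_e·A·√(4πDt)) = 45/(0.25 × 310 × 7.984) = 0.07273 kg/m³.
(x−vt)²/(4Dt) = (6.969)²/(4 × 0.057 × 89) = 2.393; exp(−2.393) = 0.09136.
C = 0.07273 × 0.09136 = 0.00664 kg/m³.

0.00664 kg/m³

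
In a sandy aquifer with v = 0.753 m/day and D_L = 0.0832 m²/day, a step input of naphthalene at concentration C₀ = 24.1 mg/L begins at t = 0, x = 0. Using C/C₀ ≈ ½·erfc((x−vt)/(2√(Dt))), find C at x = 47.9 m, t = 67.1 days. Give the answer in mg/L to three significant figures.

18.9 mg/L

For a continuous step input, C/C₀ ≈ ½·erfc((x−vt)/(2√(Dt))).
vt = 0.753 × 67.1 = 50.5263 m and 2√(Dt) = 2√(0.0832 × 67.1) = 4.726 m.
Argument (x−vt)/(2√(Dt)) = (47.9 − 50.5263)/4.726 = -0.5557; ½·erfc(-0.5557) = 0.7840.
C = 24.1 × 0.7840 = 18.9 mg/L.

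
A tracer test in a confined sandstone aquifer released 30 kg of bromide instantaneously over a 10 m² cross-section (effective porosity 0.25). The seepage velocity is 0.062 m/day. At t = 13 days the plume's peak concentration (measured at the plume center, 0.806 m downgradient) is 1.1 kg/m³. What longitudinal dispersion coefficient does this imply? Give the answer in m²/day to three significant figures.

At the plume center C_max = M/(n_e·A·√(4πDt)), so D = M²/(4πt·(n_e·A·C_max)²).
n_e·A·C_max = 0.25 × 10 × 1.1 = 2.750 kg/m.
D = 30²/(4π × 13 × 2.750²) = 0.728 m²/day.

0.728 m²/day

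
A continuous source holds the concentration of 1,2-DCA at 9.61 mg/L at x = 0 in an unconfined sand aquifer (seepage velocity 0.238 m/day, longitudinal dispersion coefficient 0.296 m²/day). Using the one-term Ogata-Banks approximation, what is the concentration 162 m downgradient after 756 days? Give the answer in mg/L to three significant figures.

For a continuous step input, C/C₀ ≈ ½·erfc((x−vt)/(2√(Dt))).
vt = 0.238 × 756 = 179.928 m and 2√(Dt) = 2√(0.296 × 756) = 29.92 m.
Argument (x−vt)/(2√(Dt)) = (162 − 179.928)/29.92 = -0.5992; ½·erfc(-0.5992) = 0.8016.
C = 9.61 × 0.8016 = 7.70 mg/L.

7.70 mg/L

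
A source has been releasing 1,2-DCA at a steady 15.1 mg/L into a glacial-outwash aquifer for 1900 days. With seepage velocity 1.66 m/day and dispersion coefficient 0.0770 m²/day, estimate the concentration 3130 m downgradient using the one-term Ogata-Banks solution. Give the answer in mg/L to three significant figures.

13.9 mg/L

For a continuous step input, C/C₀ ≈ ½·erfc((x−vt)/(2√(Dt))).
vt = 1.66 × 1900 = 3154 m and 2√(Dt) = 2√(0.0770 × 1900) = 24.19 m.
Argument (x−vt)/(2√(Dt)) = (3130 − 3154)/24.19 = -0.9921; ½·erfc(-0.9921) = 0.9197.
C = 15.1 × 0.9197 = 13.9 mg/L.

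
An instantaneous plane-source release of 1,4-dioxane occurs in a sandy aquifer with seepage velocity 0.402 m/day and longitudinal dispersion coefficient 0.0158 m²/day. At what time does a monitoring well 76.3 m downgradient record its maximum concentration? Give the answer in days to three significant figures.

190 days

For the 1D instantaneous-source solution, setting ∂C/∂t = 0 at fixed x gives v²t² + 2Dt − x² = 0, so t = (√(D² + v²x²) − D)/v².
√(D² + v²x²) = √(0.0158² + 0.402² × 76.3²) = 30.67; v² = 0.161604.
t = (30.67 − 0.0158)/0.161604 = 190 days (vs. the pure-advection estimate x/v = 190 d).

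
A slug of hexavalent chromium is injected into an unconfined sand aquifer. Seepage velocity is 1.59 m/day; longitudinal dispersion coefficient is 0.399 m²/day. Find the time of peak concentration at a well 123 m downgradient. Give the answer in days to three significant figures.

For the 1D instantaneous-source solution, setting ∂C/∂t = 0 at fixed x gives v²t² + 2Dt − x² = 0, so t = (√(D² + v²x²) − D)/v².
√(D² + v²x²) = √(0.399² + 1.59² × 123²) = 195.6; v² = 2.5281.
t = (195.6 − 0.399)/2.5281 = 77.2 days (vs. the pure-advection estimate x/v = 77.4 d).

77.2 days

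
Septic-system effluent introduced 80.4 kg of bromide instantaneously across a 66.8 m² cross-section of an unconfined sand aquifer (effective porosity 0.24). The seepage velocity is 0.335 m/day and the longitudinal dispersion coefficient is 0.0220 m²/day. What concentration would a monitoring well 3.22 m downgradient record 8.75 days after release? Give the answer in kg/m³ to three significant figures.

2.89 kg/m³

For an instantaneous plane source, C(x,t) = M/(n_e·A·√(4πDt)) · exp(−(x−vt)²/(4Dt)), with n_e·A the pore (flow) area.
Plume center vt = 0.335 × 8.75 = 2.93125 m, so the well at 3.22 m is 0.28875 m downgradient of the peak.
√(4πDt) = 1.555 m, giving peak height M/(n_e·A·√(4πDt)) = 80.4/(0.24 × 66.8 × 1.555) = 3.225 kg/m³.
(x−vt)²/(4Dt) = (0.28875)²/(4 × 0.0220 × 8.75) = 0.1083; exp(−0.1083) = 0.8974.
C = 3.225 × 0.8974 = 2.89 kg/m³.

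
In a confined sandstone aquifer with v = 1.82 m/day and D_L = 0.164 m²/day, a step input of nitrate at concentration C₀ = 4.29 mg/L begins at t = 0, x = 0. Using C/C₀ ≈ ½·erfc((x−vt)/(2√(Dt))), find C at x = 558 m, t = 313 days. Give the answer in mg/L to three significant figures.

For a continuous step input, C/C₀ ≈ ½·erfc((x−vt)/(2√(Dt))).
vt = 1.82 × 313 = 569.66 m and 2√(Dt) = 2√(0.164 × 313) = 14.33 m.
Argument (x−vt)/(2√(Dt)) = (558 − 569.66)/14.33 = -0.8137; ½·erfc(-0.8137) = 0.8751.
C = 4.29 × 0.8751 = 3.75 mg/L.

3.75 mg/L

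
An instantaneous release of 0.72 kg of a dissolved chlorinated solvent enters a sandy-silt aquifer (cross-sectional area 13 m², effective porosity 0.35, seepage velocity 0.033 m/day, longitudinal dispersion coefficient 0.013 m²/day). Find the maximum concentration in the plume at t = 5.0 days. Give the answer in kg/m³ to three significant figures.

0.175 kg/m³

The peak of an instantaneous 1D plume sits at x = vt; there the Gaussian factor is 1 and C_max = M/(n_e·A·√(4πDt)), where n_e·A is the pore area the mass is dissolved in.
√(4πDt) = √(4π × 0.013 × 5.0) = 0.9038 m, so C_max = 0.72/(0.35 × 13 × 0.9038) = 0.175 kg/m³.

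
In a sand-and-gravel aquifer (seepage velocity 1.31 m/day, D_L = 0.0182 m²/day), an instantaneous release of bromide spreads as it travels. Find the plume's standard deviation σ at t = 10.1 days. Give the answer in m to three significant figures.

Dispersive spreading gives a Gaussian with σ² = 2Dt; advection only shifts the center.
σ = √(2 × 0.0182 × 10.1) = 0.606 m.

0.606 m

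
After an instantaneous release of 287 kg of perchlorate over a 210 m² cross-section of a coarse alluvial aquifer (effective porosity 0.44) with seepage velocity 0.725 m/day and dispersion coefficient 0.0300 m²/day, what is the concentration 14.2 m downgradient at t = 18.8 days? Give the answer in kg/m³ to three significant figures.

For an instantaneous plane source, C(x,t) = M/(n_e·A·√(4πDt)) · exp(−(x−vt)²/(4Dt)), with n_e·A the pore (flow) area.
Plume center vt = 0.725 × 18.8 = 13.63 m, so the well at 14.2 m is 0.57 m downgradient of the peak.
√(4πDt) = 2.662 m, giving peak height M/(n_e·A·√(4πDt)) = 287/(0.44 × 210 × 2.662) = 1.167 kg/m³.
(x−vt)²/(4Dt) = (0.57)²/(4 × 0.0300 × 18.8) = 0.1440; exp(−0.1440) = 0.8659.
C = 1.167 × 0.8659 = 1.01 kg/m³.

1.01 kg/m³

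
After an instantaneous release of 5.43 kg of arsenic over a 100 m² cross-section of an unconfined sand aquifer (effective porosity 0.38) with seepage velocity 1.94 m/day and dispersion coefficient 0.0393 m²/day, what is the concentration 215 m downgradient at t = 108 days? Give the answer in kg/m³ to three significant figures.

For an instantaneous plane source, C(x,t) = M/(n_e·A·√(4πDt)) · exp(−(x−vt)²/(4Dt)), with n_e·A the pore (flow) area.
Plume center vt = 1.94 × 108 = 209.52 m, so the well at 215 m is 5.48 m downgradient of the peak.
√(4πDt) = 7.303 m, giving peak height M/(n_e·A·√(4πDt)) = 5.43/(0.38 × 100 × 7.303) = 0.01957 kg/m³.
(x−vt)²/(4Dt) = (5.48)²/(4 × 0.0393 × 108) = 1.769; exp(−1.769) = 0.1705.
C = 0.01957 × 0.1705 = 0.00334 kg/m³.

0.00334 kg/m³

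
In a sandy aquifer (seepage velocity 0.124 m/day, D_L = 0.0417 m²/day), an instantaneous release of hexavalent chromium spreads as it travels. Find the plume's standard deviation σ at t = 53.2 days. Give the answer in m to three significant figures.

2.11 m

Dispersive spreading gives a Gaussian with σ² = 2Dt; advection only shifts the center.
σ = √(2 × 0.0417 × 53.2) = 2.11 m.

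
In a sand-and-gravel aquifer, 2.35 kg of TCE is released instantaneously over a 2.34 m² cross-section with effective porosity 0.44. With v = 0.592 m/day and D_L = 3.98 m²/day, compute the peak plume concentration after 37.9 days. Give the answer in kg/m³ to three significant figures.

The peak of an instantaneous 1D plume sits at x = vt; there the Gaussian factor is 1 and C_max = M/(n_e·A·√(4πDt)), where n_e·A is the pore area the mass is dissolved in.
√(4πDt) = √(4π × 3.98 × 37.9) = 43.54 m, so C_max = 2.35/(0.44 × 2.34 × 43.54) = 0.0524 kg/m³.

0.0524 kg/m³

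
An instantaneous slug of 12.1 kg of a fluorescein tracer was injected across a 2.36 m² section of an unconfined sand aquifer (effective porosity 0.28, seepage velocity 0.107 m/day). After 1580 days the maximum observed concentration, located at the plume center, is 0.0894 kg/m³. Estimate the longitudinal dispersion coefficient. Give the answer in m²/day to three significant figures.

2.11 m²/day

At the plume center C_max = M/(n_e·A·√(4πDt)), so D = M²/(4πt·(n_e·A·C_max)²).
n_e·A·C_max = 0.28 × 2.36 × 0.0894 = 0.05908 kg/m.
D = 12.1²/(4π × 1580 × 0.05908²) = 2.11 m²/day.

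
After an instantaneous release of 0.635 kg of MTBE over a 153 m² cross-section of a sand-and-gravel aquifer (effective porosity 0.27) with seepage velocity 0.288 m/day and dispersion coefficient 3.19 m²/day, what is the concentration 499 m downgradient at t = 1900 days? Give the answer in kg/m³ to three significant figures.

For an instantaneous plane source, C(x,t) = M/(n_e·A·√(4πDt)) · exp(−(x−vt)²/(4Dt)), with n_e·A the pore (flow) area.
Plume center vt = 0.288 × 1900 = 547.2 m, so the well at 499 m is 48.2 m upgradient of the peak.
√(4πDt) = 276.0 m, giving peak height M/(n_e·A·√(4πDt)) = 0.635/(0.27 × 153 × 276.0) = 5.569e-05 kg/m³.
(x−vt)²/(4Dt) = (-48.2)²/(4 × 3.19 × 1900) = 0.09583; exp(−0.09583) = 0.9086.
C = 5.569e-05 × 0.9086 = 5.06e-05 kg/m³.

5.06e-05 kg/m³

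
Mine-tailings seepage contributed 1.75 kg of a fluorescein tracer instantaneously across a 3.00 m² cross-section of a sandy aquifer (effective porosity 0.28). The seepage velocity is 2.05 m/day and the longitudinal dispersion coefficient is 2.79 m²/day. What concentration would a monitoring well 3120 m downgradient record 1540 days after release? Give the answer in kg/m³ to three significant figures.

0.00828 kg/m³

For an instantaneous plane source, C(x,t) = M/(n_e·A·√(4πDt)) · exp(−(x−vt)²/(4Dt)), with n_e·A the pore (flow) area.
Plume center vt = 2.05 × 1540 = 3157 m, so the well at 3120 m is 37 m upgradient of the peak.
√(4πDt) = 232.4 m, giving peak height M/(n_e·A·√(4πDt)) = 1.75/(0.28 × 3.00 × 232.4) = 0.008964 kg/m³.
(x−vt)²/(4Dt) = (-37)²/(4 × 2.79 × 1540) = 0.07966; exp(−0.07966) = 0.9234.
C = 0.008964 × 0.9234 = 0.00828 kg/m³.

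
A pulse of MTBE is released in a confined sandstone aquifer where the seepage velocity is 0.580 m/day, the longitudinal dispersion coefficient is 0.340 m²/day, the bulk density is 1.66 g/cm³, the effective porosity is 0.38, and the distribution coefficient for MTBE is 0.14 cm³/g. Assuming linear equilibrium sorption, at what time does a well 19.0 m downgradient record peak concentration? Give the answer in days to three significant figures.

51.2 days

Retardation factor R = 1 + ρ_b·K_d/n = 1 + 1.66 × 0.14/0.38 = 1.612.
Sorption retards both mechanisms: v_R = v/R = 0.3598 m/day, D_R = D/R = 0.2109 m²/day.
Peak time from v_R²t² + 2D_R t − x² = 0: t = (√(D_R² + v_R²x²) − D_R)/v_R².
√(D_R² + v_R²x²) = √(0.2109² + 0.3598² × 19.0²) = 6.839; v_R² = 0.1295.
t = (6.839 − 0.2109)/0.1295 = 51.2 days.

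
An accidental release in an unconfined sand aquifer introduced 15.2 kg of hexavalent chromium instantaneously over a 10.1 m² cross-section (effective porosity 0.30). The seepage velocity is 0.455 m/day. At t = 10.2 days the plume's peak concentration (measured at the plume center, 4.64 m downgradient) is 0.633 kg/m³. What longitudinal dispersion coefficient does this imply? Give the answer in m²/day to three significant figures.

0.490 m²/day

At the plume center C_max = M/(n_e·A·√(4πDt)), so D = M²/(4πt·(n_e·A·C_max)²).
n_e·A·C_max = 0.30 × 10.1 × 0.633 = 1.918 kg/m.
D = 15.2²/(4π × 10.2 × 1.918²) = 0.490 m²/day.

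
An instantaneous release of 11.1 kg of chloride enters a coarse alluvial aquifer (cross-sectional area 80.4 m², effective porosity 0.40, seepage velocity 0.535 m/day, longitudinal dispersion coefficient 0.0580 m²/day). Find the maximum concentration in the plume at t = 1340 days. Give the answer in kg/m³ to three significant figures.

0.0110 kg/m³

The peak of an instantaneous 1D plume sits at x = vt; there the Gaussian factor is 1 and C_max = M/(n_e·A·√(4πDt)), where n_e·A is the pore area the mass is dissolved in.
√(4πDt) = √(4π × 0.0580 × 1340) = 31.25 m, so C_max = 11.1/(0.40 × 80.4 × 31.25) = 0.0110 kg/m³.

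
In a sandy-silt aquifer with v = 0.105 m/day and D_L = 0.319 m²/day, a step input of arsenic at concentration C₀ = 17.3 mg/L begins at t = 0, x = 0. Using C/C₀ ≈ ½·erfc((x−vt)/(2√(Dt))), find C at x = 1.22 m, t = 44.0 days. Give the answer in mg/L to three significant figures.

For a continuous step input, C/C₀ ≈ ½·erfc((x−vt)/(2√(Dt))).
vt = 0.105 × 44.0 = 4.62 m and 2√(Dt) = 2√(0.319 × 44.0) = 7.493 m.
Argument (x−vt)/(2√(Dt)) = (1.22 − 4.62)/7.493 = -0.4538; ½·erfc(-0.4538) = 0.7395.
C = 17.3 × 0.7395 = 12.8 mg/L.

12.8 mg/L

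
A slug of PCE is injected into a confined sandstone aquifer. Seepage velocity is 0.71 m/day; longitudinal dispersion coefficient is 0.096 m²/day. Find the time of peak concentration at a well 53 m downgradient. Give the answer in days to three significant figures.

74.5 days

For the 1D instantaneous-source solution, setting ∂C/∂t = 0 at fixed x gives v²t² + 2Dt − x² = 0, so t = (√(D² + v²x²) − D)/v².
√(D² + v²x²) = √(0.096² + 0.71² × 53²) = 37.63; v² = 0.5041.
t = (37.63 − 0.096)/0.5041 = 74.5 days (vs. the pure-advection estimate x/v = 74.6 d).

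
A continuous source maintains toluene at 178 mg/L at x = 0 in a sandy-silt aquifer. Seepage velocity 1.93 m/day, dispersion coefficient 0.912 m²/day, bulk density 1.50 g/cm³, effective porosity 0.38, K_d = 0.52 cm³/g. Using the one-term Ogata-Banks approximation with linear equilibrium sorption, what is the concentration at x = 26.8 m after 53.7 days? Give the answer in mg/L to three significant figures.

160 mg/L

Retardation factor R = 1 + ρ_b·K_d/n = 1 + 1.50 × 0.52/0.38 = 3.053.
Sorption retards both mechanisms: v_R = v/R = 0.6322 m/day, D_R = D/R = 0.2987 m²/day.
v_R·t = 0.6322 × 53.7 = 33.94914 m; 2√(D_R t) = 8.010 m; argument = (26.8 − 33.94914)/8.010 = -0.8925.
C = C₀ × ½·erfc(-0.8925) = 178 × 0.8966 = 160 mg/L.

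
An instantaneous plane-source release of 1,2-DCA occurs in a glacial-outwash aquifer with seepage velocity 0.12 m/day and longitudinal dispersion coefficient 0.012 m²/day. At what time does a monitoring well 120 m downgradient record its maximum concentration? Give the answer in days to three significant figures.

999 days

For the 1D instantaneous-source solution, setting ∂C/∂t = 0 at fixed x gives v²t² + 2Dt − x² = 0, so t = (√(D² + v²x²) − D)/v².
√(D² + v²x²) = √(0.012² + 0.12² × 120²) = 14.40; v² = 0.0144.
t = (14.40 − 0.012)/0.0144 = 999 days (vs. the pure-advection estimate x/v = 1000 d).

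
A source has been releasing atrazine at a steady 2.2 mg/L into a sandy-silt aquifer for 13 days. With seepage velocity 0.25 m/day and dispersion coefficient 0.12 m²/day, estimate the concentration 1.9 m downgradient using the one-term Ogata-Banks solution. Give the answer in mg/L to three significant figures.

1.71 mg/L

For a continuous step input, C/C₀ ≈ ½·erfc((x−vt)/(2√(Dt))).
vt = 0.25 × 13 = 3.25 m and 2√(Dt) = 2√(0.12 × 13) = 2.498 m.
Argument (x−vt)/(2√(Dt)) = (1.9 − 3.25)/2.498 = -0.5404; ½·erfc(-0.5404) = 0.7776.
C = 2.2 × 0.7776 = 1.71 mg/L.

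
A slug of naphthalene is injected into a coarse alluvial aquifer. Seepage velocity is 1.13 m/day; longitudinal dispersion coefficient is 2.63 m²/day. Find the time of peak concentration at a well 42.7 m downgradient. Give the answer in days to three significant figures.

For the 1D instantaneous-source solution, setting ∂C/∂t = 0 at fixed x gives v²t² + 2Dt − x² = 0, so t = (√(D² + v²x²) − D)/v².
√(D² + v²x²) = √(2.63² + 1.13² × 42.7²) = 48.32; v² = 1.2769.
t = (48.32 − 2.63)/1.2769 = 35.8 days (vs. the pure-advection estimate x/v = 37.8 d).

35.8 days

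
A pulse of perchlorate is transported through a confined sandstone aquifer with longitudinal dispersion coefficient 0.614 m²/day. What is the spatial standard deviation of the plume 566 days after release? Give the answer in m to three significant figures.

Dispersive spreading gives a Gaussian with σ² = 2Dt; advection only shifts the center.
σ = √(2 × 0.614 × 566) = 26.4 m.

26.4 m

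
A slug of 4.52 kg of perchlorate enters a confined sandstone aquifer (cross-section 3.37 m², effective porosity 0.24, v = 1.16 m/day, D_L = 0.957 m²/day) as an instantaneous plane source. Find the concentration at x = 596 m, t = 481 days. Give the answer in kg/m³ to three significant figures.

0.0335 kg/m³

For an instantaneous plane source, C(x,t) = M/(n_e·A·√(4πDt)) · exp(−(x−vt)²/(4Dt)), with n_e·A the pore (flow) area.
Plume center vt = 1.16 × 481 = 557.96 m, so the well at 596 m is 38.04 m downgradient of the peak.
√(4πDt) = 76.06 m, giving peak height M/(n_e·A·√(4πDt)) = 4.52/(0.24 × 3.37 × 76.06) = 0.07348 kg/m³.
(x−vt)²/(4Dt) = (38.04)²/(4 × 0.957 × 481) = 0.7859; exp(−0.7859) = 0.4557.
C = 0.07348 × 0.4557 = 0.0335 kg/m³.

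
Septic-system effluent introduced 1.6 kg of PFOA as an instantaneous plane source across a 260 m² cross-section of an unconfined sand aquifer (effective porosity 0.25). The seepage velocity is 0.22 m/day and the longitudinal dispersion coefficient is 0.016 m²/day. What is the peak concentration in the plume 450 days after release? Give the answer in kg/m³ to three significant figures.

0.00259 kg/m³

The peak of an instantaneous 1D plume sits at x = vt; there the Gaussian factor is 1 and C_max = M/(n_e·A·√(4πDt)), where n_e·A is the pore area the mass is dissolved in.
√(4πDt) = √(4π × 0.016 × 450) = 9.512 m, so C_max = 1.6/(0.25 × 260 × 9.512) = 0.00259 kg/m³.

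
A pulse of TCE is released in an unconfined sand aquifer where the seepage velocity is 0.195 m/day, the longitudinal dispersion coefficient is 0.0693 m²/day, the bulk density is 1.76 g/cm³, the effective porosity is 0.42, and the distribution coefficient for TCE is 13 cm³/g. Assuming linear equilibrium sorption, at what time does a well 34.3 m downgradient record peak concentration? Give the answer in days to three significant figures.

Retardation factor R = 1 + ρ_b·K_d/n = 1 + 1.76 × 13/0.42 = 55.48.
Sorption retards both mechanisms: v_R = v/R = 0.003515 m/day, D_R = D/R = 0.001249 m²/day.
Peak time from v_R²t² + 2D_R t − x² = 0: t = (√(D_R² + v_R²x²) − D_R)/v_R².
√(D_R² + v_R²x²) = √(0.001249² + 0.003515² × 34.3²) = 0.1206; v_R² = 1.236e-05.
t = (0.1206 − 0.001249)/1.236e-05 = 9660 days.

9660 days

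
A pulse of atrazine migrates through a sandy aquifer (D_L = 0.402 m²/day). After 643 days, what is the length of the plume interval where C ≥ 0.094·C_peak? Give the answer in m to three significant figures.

The plume is Gaussian with σ = √(2Dt) = √(2 × 0.402 × 643) = 22.74 m.
C/C_peak = exp(−Δx²/(2σ²)) = 0.094 ⇒ Δx = σ·√(−2 ln 0.094) = 22.74 × 2.175 = 49.46 m.
Width = 2Δx = 98.9 m.

98.9 m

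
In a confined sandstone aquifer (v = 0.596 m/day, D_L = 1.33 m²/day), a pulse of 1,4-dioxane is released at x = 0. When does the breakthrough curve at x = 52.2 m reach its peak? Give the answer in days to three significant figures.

For the 1D instantaneous-source solution, setting ∂C/∂t = 0 at fixed x gives v²t² + 2Dt − x² = 0, so t = (√(D² + v²x²) − D)/v².
√(D² + v²x²) = √(1.33² + 0.596² × 52.2²) = 31.14; v² = 0.355216.
t = (31.14 − 1.33)/0.355216 = 83.9 days (vs. the pure-advection estimate x/v = 87.6 d).

83.9 days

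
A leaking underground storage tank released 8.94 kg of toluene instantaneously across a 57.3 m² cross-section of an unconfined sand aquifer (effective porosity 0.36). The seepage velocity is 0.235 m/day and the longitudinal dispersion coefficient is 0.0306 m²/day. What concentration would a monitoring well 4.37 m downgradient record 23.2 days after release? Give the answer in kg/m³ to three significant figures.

0.0961 kg/m³

For an instantaneous plane source, C(x,t) = M/(n_e·A·√(4πDt)) · exp(−(x−vt)²/(4Dt)), with n_e·A the pore (flow) area.
Plume center vt = 0.235 × 23.2 = 5.452 m, so the well at 4.37 m is 1.082 m upgradient of the peak.
√(4πDt) = 2.987 m, giving peak height M/(n_e·A·√(4πDt)) = 8.94/(0.36 × 57.3 × 2.987) = 0.1451 kg/m³.
(x−vt)²/(4Dt) = (-1.082)²/(4 × 0.0306 × 23.2) = 0.4123; exp(−0.4123) = 0.6621.
C = 0.1451 × 0.6621 = 0.0961 kg/m³.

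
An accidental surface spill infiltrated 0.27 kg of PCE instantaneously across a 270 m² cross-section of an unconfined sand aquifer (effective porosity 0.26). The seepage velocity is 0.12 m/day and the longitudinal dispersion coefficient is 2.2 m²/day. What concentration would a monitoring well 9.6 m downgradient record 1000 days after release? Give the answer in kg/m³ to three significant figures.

5.79e-06 kg/m³

For an instantaneous plane source, C(x,t) = M/(n_e·A·√(4πDt)) · exp(−(x−vt)²/(4Dt)), with n_e·A the pore (flow) area.
Plume center vt = 0.12 × 1000 = 120 m, so the well at 9.6 m is 110.4 m upgradient of the peak.
√(4πDt) = 166.3 m, giving peak height M/(n_e·A·√(4πDt)) = 0.27/(0.26 × 270 × 166.3) = 2.313e-05 kg/m³.
(x−vt)²/(4Dt) = (-110.4)²/(4 × 2.2 × 1000) = 1.385; exp(−1.385) = 0.2503.
C = 2.313e-05 × 0.2503 = 5.79e-06 kg/m³.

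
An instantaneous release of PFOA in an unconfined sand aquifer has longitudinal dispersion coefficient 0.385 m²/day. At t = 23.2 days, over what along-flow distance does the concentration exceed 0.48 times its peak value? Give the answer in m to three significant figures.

10.2 m

The plume is Gaussian with σ = √(2Dt) = √(2 × 0.385 × 23.2) = 4.227 m.
C/C_peak = exp(−Δx²/(2σ²)) = 0.48 ⇒ Δx = σ·√(−2 ln 0.48) = 4.227 × 1.212 = 5.123 m.
Width = 2Δx = 10.2 m.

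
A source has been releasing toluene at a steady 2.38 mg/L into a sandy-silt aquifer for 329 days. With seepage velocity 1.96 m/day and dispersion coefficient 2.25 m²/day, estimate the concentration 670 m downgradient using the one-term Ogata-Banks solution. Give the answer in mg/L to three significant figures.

0.611 mg/L

For a continuous step input, C/C₀ ≈ ½·erfc((x−vt)/(2√(Dt))).
vt = 1.96 × 329 = 644.84 m and 2√(Dt) = 2√(2.25 × 329) = 54.42 m.
Argument (x−vt)/(2√(Dt)) = (670 − 644.84)/54.42 = 0.4623; ½·erfc(0.4623) = 0.2566.
C = 2.38 × 0.2566 = 0.611 mg/L.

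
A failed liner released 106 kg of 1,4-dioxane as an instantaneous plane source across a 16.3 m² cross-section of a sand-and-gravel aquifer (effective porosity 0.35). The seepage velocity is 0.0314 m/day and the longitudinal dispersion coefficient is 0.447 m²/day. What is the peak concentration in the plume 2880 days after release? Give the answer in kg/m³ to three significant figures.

0.146 kg/m³

The peak of an instantaneous 1D plume sits at x = vt; there the Gaussian factor is 1 and C_max = M/(n_e·A·√(4πDt)), where n_e·A is the pore area the mass is dissolved in.
√(4πDt) = √(4π × 0.447 × 2880) = 127.2 m, so C_max = 106/(0.35 × 16.3 × 127.2) = 0.146 kg/m³.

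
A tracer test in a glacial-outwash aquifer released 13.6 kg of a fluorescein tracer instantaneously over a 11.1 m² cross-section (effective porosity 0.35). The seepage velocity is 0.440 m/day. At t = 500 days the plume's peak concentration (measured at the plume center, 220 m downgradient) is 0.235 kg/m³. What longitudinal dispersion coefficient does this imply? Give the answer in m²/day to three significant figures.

At the plume center C_max = M/(n_e·A·√(4πDt)), so D = M²/(4πt·(n_e·A·C_max)²).
n_e·A·C_max = 0.35 × 11.1 × 0.235 = 0.9130 kg/m.
D = 13.6²/(4π × 500 × 0.9130²) = 0.0353 m²/day.

0.0353 m²/day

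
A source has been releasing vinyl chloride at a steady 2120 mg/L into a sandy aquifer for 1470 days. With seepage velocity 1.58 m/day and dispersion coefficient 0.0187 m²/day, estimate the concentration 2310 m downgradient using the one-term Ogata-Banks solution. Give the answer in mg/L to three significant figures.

2030 mg/L

For a continuous step input, C/C₀ ≈ ½·erfc((x−vt)/(2√(Dt))).
vt = 1.58 × 1470 = 2322.6 m and 2√(Dt) = 2√(0.0187 × 1470) = 10.49 m.
Argument (x−vt)/(2√(Dt)) = (2310 − 2322.6)/10.49 = -1.201; ½·erfc(-1.201) = 0.9553.
C = 2120 × 0.9553 = 2030 mg/L.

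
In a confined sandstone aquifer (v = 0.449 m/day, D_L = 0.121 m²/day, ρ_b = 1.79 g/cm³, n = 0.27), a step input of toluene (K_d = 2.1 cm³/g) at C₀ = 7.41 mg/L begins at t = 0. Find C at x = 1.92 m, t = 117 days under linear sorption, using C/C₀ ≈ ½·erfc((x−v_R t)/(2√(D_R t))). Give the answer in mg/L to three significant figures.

Retardation factor R = 1 + ρ_b·K_d/n = 1 + 1.79 × 2.1/0.27 = 14.92.
Sorption retards both mechanisms: v_R = v/R = 0.03009 m/day, D_R = D/R = 0.008110 m²/day.
v_R·t = 0.03009 × 117 = 3.52053 m; 2√(D_R t) = 1.948 m; argument = (1.92 − 3.52053)/1.948 = -0.8216.
C = C₀ × ½·erfc(-0.8216) = 7.41 × 0.8774 = 6.50 mg/L.

6.50 mg/L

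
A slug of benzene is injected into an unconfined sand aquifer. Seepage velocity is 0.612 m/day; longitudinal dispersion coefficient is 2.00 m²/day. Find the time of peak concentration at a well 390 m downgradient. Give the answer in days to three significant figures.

632 days

For the 1D instantaneous-source solution, setting ∂C/∂t = 0 at fixed x gives v²t² + 2Dt − x² = 0, so t = (√(D² + v²x²) − D)/v².
√(D² + v²x²) = √(2.00² + 0.612² × 390²) = 238.7; v² = 0.374544.
t = (238.7 − 2.00)/0.374544 = 632 days (vs. the pure-advection estimate x/v = 637 d).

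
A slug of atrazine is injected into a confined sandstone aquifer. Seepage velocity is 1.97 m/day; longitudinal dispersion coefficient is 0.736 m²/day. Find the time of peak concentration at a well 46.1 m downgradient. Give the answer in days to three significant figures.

For the 1D instantaneous-source solution, setting ∂C/∂t = 0 at fixed x gives v²t² + 2Dt − x² = 0, so t = (√(D² + v²x²) − D)/v².
√(D² + v²x²) = √(0.736² + 1.97² × 46.1²) = 90.82; v² = 3.8809.
t = (90.82 − 0.736)/3.8809 = 23.2 days (vs. the pure-advection estimate x/v = 23.4 d).

23.2 days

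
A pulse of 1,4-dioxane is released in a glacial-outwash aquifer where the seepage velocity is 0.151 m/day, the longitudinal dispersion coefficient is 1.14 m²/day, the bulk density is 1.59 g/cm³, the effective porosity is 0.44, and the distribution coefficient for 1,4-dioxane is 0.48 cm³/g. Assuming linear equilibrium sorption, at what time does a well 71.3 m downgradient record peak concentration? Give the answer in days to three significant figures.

1160 days

Retardation factor R = 1 + ρ_b·K_d/n = 1 + 1.59 × 0.48/0.44 = 2.735.
Sorption retards both mechanisms: v_R = v/R = 0.05521 m/day, D_R = D/R = 0.4168 m²/day.
Peak time from v_R²t² + 2D_R t − x² = 0: t = (√(D_R² + v_R²x²) − D_R)/v_R².
√(D_R² + v_R²x²) = √(0.4168² + 0.05521² × 71.3²) = 3.958; v_R² = 0.003048.
t = (3.958 − 0.4168)/0.003048 = 1160 days.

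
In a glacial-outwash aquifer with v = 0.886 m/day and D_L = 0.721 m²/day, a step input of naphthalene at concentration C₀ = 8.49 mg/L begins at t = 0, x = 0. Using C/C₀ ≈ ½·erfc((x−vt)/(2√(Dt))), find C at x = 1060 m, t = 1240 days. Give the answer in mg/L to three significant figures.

For a continuous step input, C/C₀ ≈ ½·erfc((x−vt)/(2√(Dt))).
vt = 0.886 × 1240 = 1098.64 m and 2√(Dt) = 2√(0.721 × 1240) = 59.80 m.
Argument (x−vt)/(2√(Dt)) = (1060 − 1098.64)/59.80 = -0.6462; ½·erfc(-0.6462) = 0.8196.
C = 8.49 × 0.8196 = 6.96 mg/L.

6.96 mg/L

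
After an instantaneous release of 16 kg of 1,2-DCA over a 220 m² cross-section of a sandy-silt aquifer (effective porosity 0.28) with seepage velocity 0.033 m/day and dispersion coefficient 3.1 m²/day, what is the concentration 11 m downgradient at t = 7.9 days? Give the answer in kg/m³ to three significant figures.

For an instantaneous plane source, C(x,t) = M/(n_e·A·√(4πDt)) · exp(−(x−vt)²/(4Dt)), with n_e·A the pore (flow) area.
Plume center vt = 0.033 × 7.9 = 0.2607 m, so the well at 11 m is 10.7393 m downgradient of the peak.
√(4πDt) = 17.54 m, giving peak height M/(n_e·A·√(4πDt)) = 16/(0.28 × 220 × 17.54) = 0.01481 kg/m³.
(x−vt)²/(4Dt) = (10.7393)²/(4 × 3.1 × 7.9) = 1.177; exp(−1.177) = 0.3082.
C = 0.01481 × 0.3082 = 0.00456 kg/m³.

0.00456 kg/m³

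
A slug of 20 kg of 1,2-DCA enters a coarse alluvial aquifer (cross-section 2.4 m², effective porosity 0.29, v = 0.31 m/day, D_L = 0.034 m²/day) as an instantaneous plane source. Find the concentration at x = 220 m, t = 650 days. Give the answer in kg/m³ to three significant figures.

0.0359 kg/m³

For an instantaneous plane source, C(x,t) = M/(n_e·A·√(4πDt)) · exp(−(x−vt)²/(4Dt)), with n_e·A the pore (flow) area.
Plume center vt = 0.31 × 650 = 201.5 m, so the well at 220 m is 18.5 m downgradient of the peak.
√(4πDt) = 16.66 m, giving peak height M/(n_e·A·√(4πDt)) = 20/(0.29 × 2.4 × 16.66) = 1.725 kg/m³.
(x−vt)²/(4Dt) = (18.5)²/(4 × 0.034 × 650) = 3.872; exp(−3.872) = 0.02082.
C = 1.725 × 0.02082 = 0.0359 kg/m³.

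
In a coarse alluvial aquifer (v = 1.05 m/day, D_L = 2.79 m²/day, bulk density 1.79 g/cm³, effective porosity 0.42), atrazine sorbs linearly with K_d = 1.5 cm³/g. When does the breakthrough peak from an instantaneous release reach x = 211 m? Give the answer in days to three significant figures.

1470 days

Retardation factor R = 1 + ρ_b·K_d/n = 1 + 1.79 × 1.5/0.42 = 7.393.
Sorption retards both mechanisms: v_R = v/R = 0.1420 m/day, D_R = D/R = 0.3774 m²/day.
Peak time from v_R²t² + 2D_R t − x² = 0: t = (√(D_R² + v_R²x²) − D_R)/v_R².
√(D_R² + v_R²x²) = √(0.3774² + 0.1420² × 211²) = 29.96; v_R² = 0.02016.
t = (29.96 − 0.3774)/0.02016 = 1470 days.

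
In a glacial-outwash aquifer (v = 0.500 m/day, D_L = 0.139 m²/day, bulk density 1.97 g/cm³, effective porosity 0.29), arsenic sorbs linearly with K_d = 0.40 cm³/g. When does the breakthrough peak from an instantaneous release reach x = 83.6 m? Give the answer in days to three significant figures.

Retardation factor R = 1 + ρ_b·K_d/n = 1 + 1.97 × 0.40/0.29 = 3.717.
Sorption retards both mechanisms: v_R = v/R = 0.1345 m/day, D_R = D/R = 0.03740 m²/day.
Peak time from v_R²t² + 2D_R t − x² = 0: t = (√(D_R² + v_R²x²) − D_R)/v_R².
√(D_R² + v_R²x²) = √(0.03740² + 0.1345² × 83.6²) = 11.24; v_R² = 0.01809.
t = (11.24 − 0.03740)/0.01809 = 619 days.

619 days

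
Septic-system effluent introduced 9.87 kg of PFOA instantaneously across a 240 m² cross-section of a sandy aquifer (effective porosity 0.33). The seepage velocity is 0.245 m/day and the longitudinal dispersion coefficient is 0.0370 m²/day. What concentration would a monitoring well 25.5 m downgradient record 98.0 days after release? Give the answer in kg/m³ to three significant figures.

0.0158 kg/m³

For an instantaneous plane source, C(x,t) = M/(n_e·A·√(4πDt)) · exp(−(x−vt)²/(4Dt)), with n_e·A the pore (flow) area.
Plume center vt = 0.245 × 98.0 = 24.01 m, so the well at 25.5 m is 1.49 m downgradient of the peak.
√(4πDt) = 6.750 m, giving peak height M/(n_e·A·√(4πDt)) = 9.87/(0.33 × 240 × 6.750) = 0.01846 kg/m³.
(x−vt)²/(4Dt) = (1.49)²/(4 × 0.0370 × 98.0) = 0.1531; exp(−0.1531) = 0.8580.
C = 0.01846 × 0.8580 = 0.0158 kg/m³.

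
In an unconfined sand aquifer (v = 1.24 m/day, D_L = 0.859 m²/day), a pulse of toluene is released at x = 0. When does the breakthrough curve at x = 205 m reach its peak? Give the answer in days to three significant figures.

For the 1D instantaneous-source solution, setting ∂C/∂t = 0 at fixed x gives v²t² + 2Dt − x² = 0, so t = (√(D² + v²x²) − D)/v².
√(D² + v²x²) = √(0.859² + 1.24² × 205²) = 254.2; v² = 1.5376.
t = (254.2 − 0.859)/1.5376 = 165 days (vs. the pure-advection estimate x/v = 165 d).

165 days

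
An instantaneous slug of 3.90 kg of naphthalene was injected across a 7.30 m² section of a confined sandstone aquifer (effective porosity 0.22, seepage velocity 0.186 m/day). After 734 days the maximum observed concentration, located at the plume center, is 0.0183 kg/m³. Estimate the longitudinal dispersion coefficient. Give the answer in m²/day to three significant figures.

1.91 m²/day

At the plume center C_max = M/(n_e·A·√(4πDt)), so D = M²/(4πt·(n_e·A·C_max)²).
n_e·A·C_max = 0.22 × 7.30 × 0.0183 = 0.02939 kg/m.
D = 3.90²/(4π × 734 × 0.02939²) = 1.91 m²/day.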